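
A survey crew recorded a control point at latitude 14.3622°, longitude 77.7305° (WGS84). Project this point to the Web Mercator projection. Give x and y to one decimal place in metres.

x 8652919.7 m, y 1615803.9 m

Web Mercator is spherical with R = a = 6378137 m.
x = R·λ = 6378137 × 1.356653154 = 8652919.679 m.
y = R·ln tan(π/4 + φ/2) = 6378137 × 0.253334769 = 1615803.866 m.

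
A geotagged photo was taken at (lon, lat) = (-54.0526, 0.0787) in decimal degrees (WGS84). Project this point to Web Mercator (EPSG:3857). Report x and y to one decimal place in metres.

x -6017107.9 m, y 8760.8 m

Web Mercator is spherical with R = a = 6378137 m.
x = R·λ = 6378137 × -0.943395839 = -6017107.908 m.
y = R·ln tan(π/4 + φ/2) = 6378137 × 0.001373575 = 8760.847 m.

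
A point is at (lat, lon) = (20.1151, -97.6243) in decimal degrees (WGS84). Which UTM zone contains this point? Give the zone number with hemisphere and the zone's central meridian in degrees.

UTM zone = ⌊(λ + 180)/6⌋ + 1; -97.6243° ∈ [-102°, -96°) → zone 14.
Hemisphere: N (φ ≥ 0).
Central meridian λ₀ = 6×14 − 183 = -99°.

Zone 14N, central meridian -99°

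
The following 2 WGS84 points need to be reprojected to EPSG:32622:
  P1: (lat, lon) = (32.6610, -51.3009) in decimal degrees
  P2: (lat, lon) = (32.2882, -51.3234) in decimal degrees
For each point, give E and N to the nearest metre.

P1: E 471784 m, N 3613746 m; P2: E 469549 m, N 3572427 m

UTM zone 22N: λ₀ = -51°, k₀ = 0.9996.
P1 (32.6610°, -51.3009°) → (471784.121, 3613746.376) m.
P2 (32.2882°, -51.3234°) → (469549.007, 3572427.123) m.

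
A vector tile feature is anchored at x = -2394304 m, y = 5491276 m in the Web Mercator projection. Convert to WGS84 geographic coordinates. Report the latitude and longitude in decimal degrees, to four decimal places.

lat 44.1667°, lon -21.5084°

R = 6378137 m. λ = x/R = -21.50839878°.
φ = 2·arctan(exp(y/R)) − 90° = 2·arctan(2.36541) − 90° = 44.16670169°.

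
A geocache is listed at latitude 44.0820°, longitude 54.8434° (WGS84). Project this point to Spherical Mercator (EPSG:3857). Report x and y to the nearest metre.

x 6105139 m, y 5478141 m

Web Mercator is spherical with R = a = 6378137 m.
x = R·λ = 6378137 × 0.957197903 = 6105139.361 m.
y = R·ln tan(π/4 + φ/2) = 6378137 × 0.858893538 = 5478140.654 m.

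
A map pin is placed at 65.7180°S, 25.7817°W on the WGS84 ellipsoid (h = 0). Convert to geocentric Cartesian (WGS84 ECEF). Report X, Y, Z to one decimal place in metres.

WGS84: a = 6378137 m, e² = 0.006694380; N(φ) = a/√(1−e²sin²φ) = 6395949.912 m.
X = (N+h)·cosφ·cosλ = 2368378.329 m; Y = (N+h)·cosφ·sinλ = -1143985.736 m; Z = (N(1−e²)+h)·sinφ = -5791087.281 m.

X 2368378.3 m, Y -1143985.7 m, Z -5791087.3 m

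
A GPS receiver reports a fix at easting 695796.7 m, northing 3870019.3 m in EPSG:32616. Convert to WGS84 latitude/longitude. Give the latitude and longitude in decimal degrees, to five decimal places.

lat 34.95380°, lon -84.85570°

Zone 16N: λ₀ = -87°, k₀ = 0.9996, false easting 500000 m.
Meridian distance M = (N − FN)/k₀ = 3871567.9 m.
Inverse transverse Mercator on WGS84 gives φ = 34.95379964°, λ = -84.85569971°.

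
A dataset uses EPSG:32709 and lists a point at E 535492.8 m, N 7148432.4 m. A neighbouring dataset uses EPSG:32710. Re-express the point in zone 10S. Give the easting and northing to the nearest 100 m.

UTM 9S → geographic: φ = -25.78179980°, λ = -128.64600027°.
UTM 10S (λ₀ = -123°) forward: E = -66652.108 m, N = 7136310.584 m.

E -66700 m, N 7136300 m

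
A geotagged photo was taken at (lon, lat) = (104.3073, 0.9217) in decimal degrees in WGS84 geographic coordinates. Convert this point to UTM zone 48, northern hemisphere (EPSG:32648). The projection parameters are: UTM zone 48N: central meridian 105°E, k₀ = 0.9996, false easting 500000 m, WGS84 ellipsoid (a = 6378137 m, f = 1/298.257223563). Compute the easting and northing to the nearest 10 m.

Zone 48 central meridian λ₀ = 6×48 − 183 = 105°; Δλ = -0.6927°.
Transverse Mercator on WGS84 with k₀ = 0.9996 gives E = 422927.850 m, N = 101883.126 m.

E 422930 m, N 101880 m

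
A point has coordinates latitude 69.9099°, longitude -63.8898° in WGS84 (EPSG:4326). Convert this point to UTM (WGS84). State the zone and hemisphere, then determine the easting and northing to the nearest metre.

Zone 20N: E 465890 m, N 7756074 m

Longitude -63.8898° lies in the 6° band [-66°, -60°), giving zone 20; latitude is north of the equator, so 20N.
Zone 20 central meridian λ₀ = 6×20 − 183 = -63°; Δλ = -0.8898°.
Transverse Mercator on WGS84 with k₀ = 0.9996 gives E = 465889.667 m, N = 7756074.225 m.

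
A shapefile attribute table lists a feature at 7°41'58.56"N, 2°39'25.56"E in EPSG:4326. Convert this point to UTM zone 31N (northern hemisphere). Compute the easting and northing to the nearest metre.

E 462185 m, N 851104 m

Zone 31 central meridian λ₀ = 6×31 − 183 = 3°; Δλ = -0.3429°.
Transverse Mercator on WGS84 with k₀ = 0.9996 gives E = 462185.335 m, N = 851103.565 m.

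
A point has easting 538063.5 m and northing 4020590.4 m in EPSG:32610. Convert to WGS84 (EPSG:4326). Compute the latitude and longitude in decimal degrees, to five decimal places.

Zone 10N: λ₀ = -123°, k₀ = 0.9996, false easting 500000 m.
Meridian distance M = (N − FN)/k₀ = 4022199.3 m.
Inverse transverse Mercator on WGS84 gives φ = 36.32960021°, λ = -122.57590048°.

lat 36.32960°, lon -122.57590°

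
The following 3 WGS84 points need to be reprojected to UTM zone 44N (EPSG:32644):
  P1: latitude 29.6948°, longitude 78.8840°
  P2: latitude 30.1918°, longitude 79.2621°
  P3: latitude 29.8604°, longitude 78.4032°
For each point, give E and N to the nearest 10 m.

UTM zone 44N: λ₀ = 81°, k₀ = 0.9996.
P1 (29.6948°, 78.8840°) → (295271.243, 3286840.795) m.
P2 (30.1918°, 79.2621°) → (332694.056, 3341314.936) m.
P3 (29.8604°, 78.4032°) → (249151.232, 3306148.216) m.

P1: E 295270 m, N 3286840 m; P2: E 332690 m, N 3341310 m; P3: E 249150 m, N 3306150 m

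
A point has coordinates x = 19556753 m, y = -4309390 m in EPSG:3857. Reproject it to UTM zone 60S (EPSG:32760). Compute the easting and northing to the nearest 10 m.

Web Mercator inverse (R = 6378137 m) → φ = -36.06370045°, λ = 175.68130128°.
UTM 60S forward: E = 381241.227 m, N = 6008181.587 m.

E 381240 m, N 6008180 m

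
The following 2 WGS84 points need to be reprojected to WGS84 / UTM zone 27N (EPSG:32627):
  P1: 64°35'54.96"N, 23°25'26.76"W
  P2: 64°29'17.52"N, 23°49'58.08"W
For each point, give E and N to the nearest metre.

UTM zone 27N: λ₀ = -21°, k₀ = 0.9996.
P1 (64.5986°, -23.4241°) → (383996.923, 7165937.741) m.
P2 (64.4882°, -23.8328°) → (363899.056, 7154454.795) m.

P1: E 383997 m, N 7165938 m; P2: E 363899 m, N 7154455 m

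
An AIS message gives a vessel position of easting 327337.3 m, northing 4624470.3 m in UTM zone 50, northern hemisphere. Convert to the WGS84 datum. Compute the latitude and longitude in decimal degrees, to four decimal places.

Zone 50N: λ₀ = 117°, k₀ = 0.9996, false easting 500000 m.
Meridian distance M = (N − FN)/k₀ = 4626320.8 m.
Inverse transverse Mercator on WGS84 gives φ = 41.75329974°, λ = 114.92320019°.

lat 41.7533°, lon 114.9232°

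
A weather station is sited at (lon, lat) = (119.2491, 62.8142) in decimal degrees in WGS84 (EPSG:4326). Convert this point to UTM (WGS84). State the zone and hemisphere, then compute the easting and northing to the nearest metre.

Longitude 119.2491° lies in the 6° band [114°, 120°), giving zone 50; latitude is north of the equator, so 50N.
Zone 50 central meridian λ₀ = 6×50 − 183 = 117°; Δλ = +2.2491°.
Transverse Mercator on WGS84 with k₀ = 0.9996 gives E = 614628.948 m, N = 6966889.856 m.

Zone 50N: E 614629 m, N 6966890 m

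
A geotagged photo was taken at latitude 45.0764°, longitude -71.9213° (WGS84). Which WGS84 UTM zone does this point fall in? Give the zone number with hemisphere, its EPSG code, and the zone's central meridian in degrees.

UTM zone = ⌊(λ + 180)/6⌋ + 1; -71.9213° ∈ [-72°, -66°) → zone 19.
Hemisphere: N (φ ≥ 0).
Central meridian λ₀ = 6×19 − 183 = -69°.
EPSG code: 32619.

Zone 19N (EPSG:32619), central meridian -69°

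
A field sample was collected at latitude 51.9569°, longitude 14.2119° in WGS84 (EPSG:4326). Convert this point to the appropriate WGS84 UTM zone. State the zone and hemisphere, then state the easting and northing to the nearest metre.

Zone 33N: E 445845 m, N 5756538 m

Longitude 14.2119° lies in the 6° band [12°, 18°), giving zone 33; latitude is north of the equator, so 33N.
Zone 33 central meridian λ₀ = 6×33 − 183 = 15°; Δλ = -0.7881°.
Transverse Mercator on WGS84 with k₀ = 0.9996 gives E = 445844.971 m, N = 5756537.855 m.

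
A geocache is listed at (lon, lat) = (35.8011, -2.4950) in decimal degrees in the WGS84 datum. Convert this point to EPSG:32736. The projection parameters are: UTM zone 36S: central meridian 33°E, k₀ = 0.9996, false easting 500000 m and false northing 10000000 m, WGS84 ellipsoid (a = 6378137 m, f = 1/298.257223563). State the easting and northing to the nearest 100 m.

E 811500 m, N 9723900 m

Zone 36 central meridian λ₀ = 6×36 − 183 = 33°; Δλ = +2.8011°.
Transverse Mercator on WGS84 with k₀ = 0.9996 gives E = 811523.279 m, N = 9723894.089 m.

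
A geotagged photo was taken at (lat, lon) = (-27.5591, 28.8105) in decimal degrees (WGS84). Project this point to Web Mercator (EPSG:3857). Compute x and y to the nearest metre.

x 3207170 m, y -3193499 m

Web Mercator is spherical with R = a = 6378137 m.
x = R·λ = 6378137 × 0.502838084 = 3207170.189 m.
y = R·ln tan(π/4 + φ/2) = 6378137 × -0.500694678 = -3193499.252 m.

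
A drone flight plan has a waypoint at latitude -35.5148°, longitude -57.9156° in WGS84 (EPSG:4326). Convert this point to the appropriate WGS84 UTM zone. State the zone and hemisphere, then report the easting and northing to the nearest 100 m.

Zone 21S: E 417000 m, N 6069500 m

Longitude -57.9156° lies in the 6° band [-60°, -54°), giving zone 21; latitude is south of the equator, so 21S.
Zone 21 central meridian λ₀ = 6×21 − 183 = -57°; Δλ = -0.9156°.
Transverse Mercator on WGS84 with k₀ = 0.9996 gives E = 416975.473 m, N = 6069479.759 m.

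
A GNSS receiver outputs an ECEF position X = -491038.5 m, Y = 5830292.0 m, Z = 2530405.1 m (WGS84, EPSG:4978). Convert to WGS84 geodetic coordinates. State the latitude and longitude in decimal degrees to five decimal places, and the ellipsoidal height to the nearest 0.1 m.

lat 23.52800°, lon 94.81420°, h -86.6 m

λ = atan2(Y, X) = 94.81420021°; p = √(X²+Y²) = 5850933.6 m.
Bowring's method on WGS84 (a = 6378137 m, b = 6356752.314 m) gives φ = 23.52800046°, h = -86.606 m.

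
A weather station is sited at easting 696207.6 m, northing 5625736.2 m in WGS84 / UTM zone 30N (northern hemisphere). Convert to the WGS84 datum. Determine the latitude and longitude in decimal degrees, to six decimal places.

Zone 30N: λ₀ = -3°, k₀ = 0.9996, false easting 500000 m.
Meridian distance M = (N − FN)/k₀ = 5627987.4 m.
Inverse transverse Mercator on WGS84 gives φ = 50.75019991°, λ = -0.21849963°.

lat 50.750200°, lon -0.218500°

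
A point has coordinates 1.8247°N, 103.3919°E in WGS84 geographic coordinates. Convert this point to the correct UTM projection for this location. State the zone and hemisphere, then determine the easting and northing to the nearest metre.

Zone 48N: E 321125 m, N 201765 m

Longitude 103.3919° lies in the 6° band [102°, 108°), giving zone 48; latitude is north of the equator, so 48N.
Zone 48 central meridian λ₀ = 6×48 − 183 = 105°; Δλ = -1.6081°.
Transverse Mercator on WGS84 with k₀ = 0.9996 gives E = 321125.265 m, N = 201764.805 m.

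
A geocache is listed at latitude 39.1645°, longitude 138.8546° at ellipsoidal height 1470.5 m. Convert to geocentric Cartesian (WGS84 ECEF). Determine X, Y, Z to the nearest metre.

WGS84: a = 6378137 m, e² = 0.006694380; N(φ) = a/√(1−e²sin²φ) = 6386669.163 m.
X = (N+h)·cosφ·cosλ = -3729783.903 m; Y = (N+h)·cosφ·sinλ = 3258905.958 m; Z = (N(1−e²)+h)·sinφ = 4007421.674 m.

X -3729784 m, Y 3258906 m, Z 4007422 m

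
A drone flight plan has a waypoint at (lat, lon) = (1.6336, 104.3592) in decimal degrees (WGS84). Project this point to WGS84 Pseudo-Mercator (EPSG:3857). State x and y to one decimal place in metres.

x 11617213.0 m, y 181876.2 m

Web Mercator is spherical with R = a = 6378137 m.
x = R·λ = 6378137 × 1.821411645 = 11617213.004 m.
y = R·ln tan(π/4 + φ/2) = 6378137 × 0.028515562 = 181876.164 m.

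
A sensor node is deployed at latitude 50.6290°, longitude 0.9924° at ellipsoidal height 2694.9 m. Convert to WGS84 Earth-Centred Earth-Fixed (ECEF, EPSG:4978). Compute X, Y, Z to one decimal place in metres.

WGS84: a = 6378137 m, e² = 0.006694380; N(φ) = a/√(1−e²sin²φ) = 6390933.765 m.
X = (N+h)·cosφ·cosλ = 4055121.682 m; Y = (N+h)·cosφ·sinλ = 70244.358 m; Z = (N(1−e²)+h)·sinφ = 4909551.085 m.

X 4055121.7 m, Y 70244.4 m, Z 4909551.1 m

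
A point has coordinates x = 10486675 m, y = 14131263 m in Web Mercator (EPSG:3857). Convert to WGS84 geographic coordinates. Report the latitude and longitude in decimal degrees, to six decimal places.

R = 6378137 m. λ = x/R = 94.20340432°.
φ = 2·arctan(exp(y/R)) − 90° = 2·arctan(9.16671) − 90° = 77.54840057°.

lat 77.548401°, lon 94.203404°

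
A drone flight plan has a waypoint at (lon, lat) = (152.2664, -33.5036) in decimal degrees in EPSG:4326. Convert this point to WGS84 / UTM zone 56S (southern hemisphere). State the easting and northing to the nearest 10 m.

Zone 56 central meridian λ₀ = 6×56 − 183 = 153°; Δλ = -0.7336°.
Transverse Mercator on WGS84 with k₀ = 0.9996 gives E = 431861.377 m, N = 6292640.857 m.

E 431860 m, N 6292640 m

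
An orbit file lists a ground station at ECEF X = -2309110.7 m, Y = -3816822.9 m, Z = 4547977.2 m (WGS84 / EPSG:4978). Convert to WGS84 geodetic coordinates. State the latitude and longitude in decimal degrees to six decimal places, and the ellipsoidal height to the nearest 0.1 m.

lat 45.745700°, lon -121.173200°, h 3363.8 m

λ = atan2(Y, X) = -121.17320023°; p = √(X²+Y²) = 4460956.1 m.
Bowring's method on WGS84 (a = 6378137 m, b = 6356752.314 m) gives φ = 45.74570028°, h = 3363.793 m.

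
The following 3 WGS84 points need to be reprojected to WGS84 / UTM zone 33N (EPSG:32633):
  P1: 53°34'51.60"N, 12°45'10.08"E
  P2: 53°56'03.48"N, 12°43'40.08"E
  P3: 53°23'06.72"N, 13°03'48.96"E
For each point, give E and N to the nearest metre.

UTM zone 33N: λ₀ = 15°, k₀ = 0.9996.
P1 (53.5810°, 12.7528°) → (351233.077, 5939253.293) m.
P2 (53.9343°, 12.7278°) → (350835.878, 5978603.279) m.
P3 (53.3852°, 13.0636°) → (371214.072, 5916869.337) m.

P1: E 351233 m, N 5939253 m; P2: E 350836 m, N 5978603 m; P3: E 371214 m, N 5916869 m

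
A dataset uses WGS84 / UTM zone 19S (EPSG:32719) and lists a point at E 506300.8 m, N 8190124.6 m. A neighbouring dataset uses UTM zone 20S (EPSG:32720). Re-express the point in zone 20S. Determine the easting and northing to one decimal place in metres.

UTM 19S → geographic: φ = -16.37010002°, λ = -68.94099956°.
UTM 20S (λ₀ = -63°) forward: E = -135418.232 m, N = 8180816.709 m.

E -135418.2 m, N 8180816.7 m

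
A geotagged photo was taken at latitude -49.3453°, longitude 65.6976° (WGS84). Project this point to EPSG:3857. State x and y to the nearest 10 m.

Web Mercator is spherical with R = a = 6378137 m.
x = R·λ = 6378137 × 1.146639431 = 7313423.378 m.
y = R·ln tan(π/4 + φ/2) = 6378137 × -0.993026017 = -6333655.979 m.

x 7313420 m, y -6333660 m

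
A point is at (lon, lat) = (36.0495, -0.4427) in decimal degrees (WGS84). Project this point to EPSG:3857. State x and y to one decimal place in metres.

x 4013012.0 m, y -49281.6 m

Web Mercator is spherical with R = a = 6378137 m.
x = R·λ = 6378137 × 0.629182469 = 4013011.983 m.
y = R·ln tan(π/4 + φ/2) = 6378137 × -0.007726649 = -49281.629 m.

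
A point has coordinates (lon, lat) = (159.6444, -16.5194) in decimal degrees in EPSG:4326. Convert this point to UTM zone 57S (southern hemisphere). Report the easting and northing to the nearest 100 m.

E 568800 m, N 8173500 m

Zone 57 central meridian λ₀ = 6×57 − 183 = 159°; Δλ = +0.6444°.
Transverse Mercator on WGS84 with k₀ = 0.9996 gives E = 568765.666 m, N = 8173500.134 m.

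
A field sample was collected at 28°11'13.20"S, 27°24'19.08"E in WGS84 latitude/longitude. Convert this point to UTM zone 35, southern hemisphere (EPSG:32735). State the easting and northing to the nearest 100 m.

E 539800 m, N 6882000 m

Zone 35 central meridian λ₀ = 6×35 − 183 = 27°; Δλ = +0.4053°.
Transverse Mercator on WGS84 with k₀ = 0.9996 gives E = 539781.298 m, N = 6882015.937 m.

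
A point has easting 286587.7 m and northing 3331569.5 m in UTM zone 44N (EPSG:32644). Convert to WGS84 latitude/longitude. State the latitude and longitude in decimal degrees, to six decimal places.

Zone 44N: λ₀ = 81°, k₀ = 0.9996, false easting 500000 m.
Meridian distance M = (N − FN)/k₀ = 3332902.7 m.
Inverse transverse Mercator on WGS84 gives φ = 30.09670039°, λ = 78.78539967°.

lat 30.096700°, lon 78.785400°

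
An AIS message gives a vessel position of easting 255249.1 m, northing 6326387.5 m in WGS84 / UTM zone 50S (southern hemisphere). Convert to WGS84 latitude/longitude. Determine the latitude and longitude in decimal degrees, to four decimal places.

Zone 50S: λ₀ = 117°, k₀ = 0.9996, false easting 500000 m, false northing 10000000 m.
Meridian distance M = (N − FN)/k₀ = -3675082.5 m.
Inverse transverse Mercator on WGS84 gives φ = -33.17369998°, λ = 114.37520005°.

lat -33.1737°, lon 114.3752°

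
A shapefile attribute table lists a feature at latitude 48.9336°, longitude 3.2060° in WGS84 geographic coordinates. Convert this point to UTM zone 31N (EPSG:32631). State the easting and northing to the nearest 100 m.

E 515100 m, N 5420100 m

Zone 31 central meridian λ₀ = 6×31 − 183 = 3°; Δλ = +0.2060°.
Transverse Mercator on WGS84 with k₀ = 0.9996 gives E = 515087.375 m, N = 5420094.900 m.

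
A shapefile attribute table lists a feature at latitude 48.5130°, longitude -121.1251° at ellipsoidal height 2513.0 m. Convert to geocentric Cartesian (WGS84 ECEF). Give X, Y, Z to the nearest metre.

WGS84: a = 6378137 m, e² = 0.006694380; N(φ) = a/√(1−e²sin²φ) = 6390150.970 m.
X = (N+h)·cosφ·cosλ = -2189014.444 m; Y = (N+h)·cosφ·sinλ = -3625179.115 m; Z = (N(1−e²)+h)·sinφ = 4756737.892 m.

X -2189014 m, Y -3625179 m, Z 4756738 m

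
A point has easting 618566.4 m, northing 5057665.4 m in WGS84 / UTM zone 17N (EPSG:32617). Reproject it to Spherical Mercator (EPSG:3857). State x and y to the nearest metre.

Unproject from UTM 17N (λ₀ = -81°) → φ = 45.66239993°, λ = -79.47799960°.
Web Mercator (R = 6378137 m): x = -8847450.444 m, y = 5726412.643 m.

x -8847450 m, y 5726413 m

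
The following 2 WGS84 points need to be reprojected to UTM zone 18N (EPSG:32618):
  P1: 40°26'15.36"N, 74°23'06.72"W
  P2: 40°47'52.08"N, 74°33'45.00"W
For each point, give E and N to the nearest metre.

UTM zone 18N: λ₀ = -75°, k₀ = 0.9996.
P1 (40.4376°, -74.3852°) → (552142.773, 4476509.837) m.
P2 (40.7978°, -74.5625°) → (536906.687, 4516403.407) m.

P1: E 552143 m, N 4476510 m; P2: E 536907 m, N 4516403 m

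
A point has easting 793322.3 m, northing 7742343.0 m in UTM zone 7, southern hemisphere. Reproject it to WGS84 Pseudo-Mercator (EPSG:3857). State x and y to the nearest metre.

x -15383207 m, y -2319836 m

Unproject from UTM 7S (λ₀ = -141°) → φ = -20.39460023°, λ = -138.18969953°.
Web Mercator (R = 6378137 m): x = -15383206.985 m, y = -2319835.799 m.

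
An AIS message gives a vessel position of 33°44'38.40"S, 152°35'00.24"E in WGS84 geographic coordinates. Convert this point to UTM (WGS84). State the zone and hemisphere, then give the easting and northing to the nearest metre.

Longitude 152.5834° lies in the 6° band [150°, 156°), giving zone 56; latitude is south of the equator, so 56S.
Zone 56 central meridian λ₀ = 6×56 − 183 = 153°; Δλ = -0.4166°.
Transverse Mercator on WGS84 with k₀ = 0.9996 gives E = 461412.737 m, N = 6266150.277 m.

Zone 56S: E 461413 m, N 6266150 m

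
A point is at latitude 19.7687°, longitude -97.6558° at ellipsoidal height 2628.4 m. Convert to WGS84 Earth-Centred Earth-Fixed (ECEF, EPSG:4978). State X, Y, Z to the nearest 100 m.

WGS84: a = 6378137 m, e² = 0.006694380; N(φ) = a/√(1−e²sin²φ) = 6380580.612 m.
X = (N+h)·cosφ·cosλ = -800265.067 m; Y = (N+h)·cosφ·sinλ = -5953473.945 m; Z = (N(1−e²)+h)·sinφ = 2144506.800 m.

X -800300 m, Y -5953500 m, Z 2144500 m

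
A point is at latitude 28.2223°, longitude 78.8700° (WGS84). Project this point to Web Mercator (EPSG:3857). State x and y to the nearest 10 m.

Web Mercator is spherical with R = a = 6378137 m.
x = R·λ = 6378137 × 1.376541181 = 8779768.239 m.
y = R·ln tan(π/4 + φ/2) = 6378137 × 0.513791057 = 3277029.753 m.

x 8779770 m, y 3277030 m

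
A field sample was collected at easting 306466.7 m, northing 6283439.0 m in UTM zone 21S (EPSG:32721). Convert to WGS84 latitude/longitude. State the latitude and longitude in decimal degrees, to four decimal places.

lat -33.5712°, lon -59.0851°

Zone 21S: λ₀ = -57°, k₀ = 0.9996, false easting 500000 m, false northing 10000000 m.
Meridian distance M = (N − FN)/k₀ = -3718048.2 m.
Inverse transverse Mercator on WGS84 gives φ = -33.57120034°, λ = -59.08509984°.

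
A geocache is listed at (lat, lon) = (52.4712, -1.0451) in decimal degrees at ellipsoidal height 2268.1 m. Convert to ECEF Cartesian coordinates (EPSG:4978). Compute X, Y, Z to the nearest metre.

X 3894245 m, Y -71041 m, Z 5036712 m

WGS84: a = 6378137 m, e² = 0.006694380; N(φ) = a/√(1−e²sin²φ) = 6391606.341 m.
X = (N+h)·cosφ·cosλ = 3894245.494 m; Y = (N+h)·cosφ·sinλ = -71040.615 m; Z = (N(1−e²)+h)·sinφ = 5036711.719 m.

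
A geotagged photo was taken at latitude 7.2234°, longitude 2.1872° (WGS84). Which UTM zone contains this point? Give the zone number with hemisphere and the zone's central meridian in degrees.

UTM zone = ⌊(λ + 180)/6⌋ + 1; 2.1872° ∈ [0°, 6°) → zone 31.
Hemisphere: N (φ ≥ 0).
Central meridian λ₀ = 6×31 − 183 = 3°.

Zone 31N, central meridian 3°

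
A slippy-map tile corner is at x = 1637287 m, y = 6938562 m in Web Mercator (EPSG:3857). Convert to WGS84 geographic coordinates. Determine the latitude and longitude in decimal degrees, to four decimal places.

R = 6378137 m. λ = x/R = 14.70799937°.
φ = 2·arctan(exp(y/R)) − 90° = 2·arctan(2.96794) − 90° = 52.75910184°.

lat 52.7591°, lon 14.7080°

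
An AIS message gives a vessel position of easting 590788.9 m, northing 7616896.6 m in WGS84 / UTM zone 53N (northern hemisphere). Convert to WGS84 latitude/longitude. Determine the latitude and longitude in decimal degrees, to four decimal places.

Zone 53N: λ₀ = 135°, k₀ = 0.9996, false easting 500000 m.
Meridian distance M = (N − FN)/k₀ = 7619944.6 m.
Inverse transverse Mercator on WGS84 gives φ = 68.64920011°, λ = 137.23490032°.

lat 68.6492°, lon 137.2349°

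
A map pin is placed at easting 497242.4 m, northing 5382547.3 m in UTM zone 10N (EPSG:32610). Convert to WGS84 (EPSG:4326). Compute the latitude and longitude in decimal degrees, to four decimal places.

lat 48.5960°, lon -123.0374°

Zone 10N: λ₀ = -123°, k₀ = 0.9996, false easting 500000 m.
Meridian distance M = (N − FN)/k₀ = 5384701.2 m.
Inverse transverse Mercator on WGS84 gives φ = 48.59600022°, λ = -123.03740018°.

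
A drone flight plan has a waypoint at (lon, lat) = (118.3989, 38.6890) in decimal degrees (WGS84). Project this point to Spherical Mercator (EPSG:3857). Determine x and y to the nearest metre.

Web Mercator is spherical with R = a = 6378137 m.
x = R·λ = 6378137 × 2.066450636 = 13180105.258 m.
y = R·ln tan(π/4 + φ/2) = 6378137 × 0.733320857 = 4677220.893 m.

x 13180105 m, y 4677221 m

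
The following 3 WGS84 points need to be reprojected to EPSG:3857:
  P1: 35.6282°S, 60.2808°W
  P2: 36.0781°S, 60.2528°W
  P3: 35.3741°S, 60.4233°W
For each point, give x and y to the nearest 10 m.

P1: x -6710430 m, y -4249580 m; P2: x -6707310 m, y -4311370 m; P3: x -6726290 m, y -4214840 m

Web Mercator: x = R·λ, y = R·ln tan(π/4+φ/2), R = 6378137 m.
P1 (-35.6282°, -60.2808°) → (-6710427.961, -4249582.129) m.
P2 (-36.0781°, -60.2528°) → (-6707311.015, -4311373.140) m.
P3 (-35.3741°, -60.4233°) → (-6726290.988, -4214836.772) m.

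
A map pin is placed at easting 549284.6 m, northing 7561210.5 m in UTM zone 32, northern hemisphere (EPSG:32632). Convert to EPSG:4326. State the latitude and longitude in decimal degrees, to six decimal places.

lat 68.160300°, lon 10.187201°

Zone 32N: λ₀ = 9°, k₀ = 0.9996, false easting 500000 m.
Meridian distance M = (N − FN)/k₀ = 7564236.2 m.
Inverse transverse Mercator on WGS84 gives φ = 68.16030024°, λ = 10.18720099°.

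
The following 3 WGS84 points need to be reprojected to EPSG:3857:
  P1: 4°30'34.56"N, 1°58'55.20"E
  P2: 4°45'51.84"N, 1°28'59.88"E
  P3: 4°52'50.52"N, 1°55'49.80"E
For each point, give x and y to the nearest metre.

P1: x 220635 m, y 502525 m; P2: x 165120 m, y 530983 m; P3: x 214902 m, y 543975 m

Web Mercator: x = R·λ, y = R·ln tan(π/4+φ/2), R = 6378137 m.
P1 (4.5096°, 1.9820°) → (220635.231, 502525.489) m.
P2 (4.7644°, 1.4833°) → (165120.201, 530982.863) m.
P3 (4.8807°, 1.9305°) → (214902.277, 543975.317) m.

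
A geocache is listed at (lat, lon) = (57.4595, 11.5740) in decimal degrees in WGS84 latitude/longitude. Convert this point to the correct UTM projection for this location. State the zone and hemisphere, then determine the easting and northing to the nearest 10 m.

Longitude 11.5740° lies in the 6° band [6°, 12°), giving zone 32; latitude is north of the equator, so 32N.
Zone 32 central meridian λ₀ = 6×32 − 183 = 9°; Δλ = +2.5740°.
Transverse Mercator on WGS84 with k₀ = 0.9996 gives E = 654410.932 m, N = 6371461.913 m.

Zone 32N: E 654410 m, N 6371460 m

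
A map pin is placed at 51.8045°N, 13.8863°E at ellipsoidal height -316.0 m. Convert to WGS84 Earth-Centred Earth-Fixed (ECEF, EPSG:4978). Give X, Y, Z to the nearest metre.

X 3836385 m, Y 948436 m, Z 4989134 m

WGS84: a = 6378137 m, e² = 0.006694380; N(φ) = a/√(1−e²sin²φ) = 6391364.085 m.
X = (N+h)·cosφ·cosλ = 3836385.159 m; Y = (N+h)·cosφ·sinλ = 948435.902 m; Z = (N(1−e²)+h)·sinφ = 4989133.664 m.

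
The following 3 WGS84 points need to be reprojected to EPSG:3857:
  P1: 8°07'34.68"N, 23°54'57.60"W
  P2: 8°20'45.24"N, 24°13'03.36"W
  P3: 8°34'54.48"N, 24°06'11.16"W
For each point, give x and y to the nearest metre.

Web Mercator: x = R·λ, y = R·ln tan(π/4+φ/2), R = 6378137 m.
P1 (8.1263°, -23.9160°) → (-2662316.942, 907663.786) m.
P2 (8.3459°, -24.2176°) → (-2695890.900, 932364.319) m.
P3 (8.5818°, -24.1031°) → (-2683144.819, 958913.758) m.

P1: x -2662317 m, y 907664 m; P2: x -2695891 m, y 932364 m; P3: x -2683145 m, y 958914 m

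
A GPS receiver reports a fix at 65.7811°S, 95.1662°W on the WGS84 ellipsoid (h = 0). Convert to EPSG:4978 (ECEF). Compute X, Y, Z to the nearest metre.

X -236258 m, Y -2613120 m, Z -5793977 m

WGS84: a = 6378137 m, e² = 0.006694380; N(φ) = a/√(1−e²sin²φ) = 6395967.670 m.
X = (N+h)·cosφ·cosλ = -236258.343 m; Y = (N+h)·cosφ·sinλ = -2613120.139 m; Z = (N(1−e²)+h)·sinφ = -5793977.103 m.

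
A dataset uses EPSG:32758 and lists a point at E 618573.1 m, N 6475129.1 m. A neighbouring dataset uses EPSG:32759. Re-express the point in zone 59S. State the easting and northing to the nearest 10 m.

UTM 58S → geographic: φ = -31.85340043°, λ = 166.25330028°.
UTM 59S (λ₀ = 171°) forward: E = 50707.762 m, N = 6465977.816 m.

E 50710 m, N 6465980 m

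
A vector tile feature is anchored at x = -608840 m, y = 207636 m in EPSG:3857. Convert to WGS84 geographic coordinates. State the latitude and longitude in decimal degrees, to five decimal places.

R = 6378137 m. λ = x/R = -5.46930278°.
φ = 2·arctan(exp(y/R)) − 90° = 2·arctan(1.03309) − 90° = 1.86489655°.

lat 1.86490°, lon -5.46930°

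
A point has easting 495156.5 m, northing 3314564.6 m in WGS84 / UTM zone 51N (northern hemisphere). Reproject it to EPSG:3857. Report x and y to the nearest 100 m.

x 13686700 m, y 3498700 m

Unproject from UTM 51N (λ₀ = 123°) → φ = 29.96189968°, λ = 122.94980023°.
Web Mercator (R = 6378137 m): x = 13686709.155 m, y = 3498653.342 m.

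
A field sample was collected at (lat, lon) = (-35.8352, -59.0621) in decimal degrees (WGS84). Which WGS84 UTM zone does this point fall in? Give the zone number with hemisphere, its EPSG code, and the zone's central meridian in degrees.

Zone 21S (EPSG:32721), central meridian -57°

UTM zone = ⌊(λ + 180)/6⌋ + 1; -59.0621° ∈ [-60°, -54°) → zone 21.
Hemisphere: S (φ < 0).
Central meridian λ₀ = 6×21 − 183 = -57°.
EPSG code: 32721.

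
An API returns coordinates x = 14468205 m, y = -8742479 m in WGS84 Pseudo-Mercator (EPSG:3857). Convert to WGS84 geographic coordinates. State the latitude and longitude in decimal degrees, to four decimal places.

lat -61.5040°, lon 129.9701°

R = 6378137 m. λ = x/R = 129.97009685°.
φ = 2·arctan(exp(y/R)) − 90° = 2·arctan(0.25393) − 90° = -61.50400136°.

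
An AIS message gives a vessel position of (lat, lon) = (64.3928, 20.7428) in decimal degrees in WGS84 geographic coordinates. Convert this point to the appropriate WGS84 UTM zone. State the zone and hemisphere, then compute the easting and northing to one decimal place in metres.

Longitude 20.7428° lies in the 6° band [18°, 24°), giving zone 34; latitude is north of the equator, so 34N.
Zone 34 central meridian λ₀ = 6×34 − 183 = 21°; Δλ = -0.2572°.
Transverse Mercator on WGS84 with k₀ = 0.9996 gives E = 487596.716 m, N = 7140811.242 m.

Zone 34N: E 487596.7 m, N 7140811.2 m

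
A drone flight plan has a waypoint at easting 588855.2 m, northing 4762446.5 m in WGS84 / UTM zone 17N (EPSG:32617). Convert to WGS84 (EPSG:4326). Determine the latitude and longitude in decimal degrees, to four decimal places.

Zone 17N: λ₀ = -81°, k₀ = 0.9996, false easting 500000 m.
Meridian distance M = (N − FN)/k₀ = 4764352.2 m.
Inverse transverse Mercator on WGS84 gives φ = 43.00950023°, λ = -79.90970055°.

lat 43.0095°, lon -79.9097°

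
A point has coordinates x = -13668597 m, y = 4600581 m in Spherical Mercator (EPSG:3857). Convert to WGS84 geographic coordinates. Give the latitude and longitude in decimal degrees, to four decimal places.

R = 6378137 m. λ = x/R = -122.78709598°.
φ = 2·arctan(exp(y/R)) − 90° = 2·arctan(2.05712) − 90° = 38.14960082°.

lat 38.1496°, lon -122.7871°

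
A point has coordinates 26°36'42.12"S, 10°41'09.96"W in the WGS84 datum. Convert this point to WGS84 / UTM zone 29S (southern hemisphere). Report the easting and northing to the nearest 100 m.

E 332100 m, N 7055500 m

Zone 29 central meridian λ₀ = 6×29 − 183 = -9°; Δλ = -1.6861°.
Transverse Mercator on WGS84 with k₀ = 0.9996 gives E = 332127.917 m, N = 7055464.716 m.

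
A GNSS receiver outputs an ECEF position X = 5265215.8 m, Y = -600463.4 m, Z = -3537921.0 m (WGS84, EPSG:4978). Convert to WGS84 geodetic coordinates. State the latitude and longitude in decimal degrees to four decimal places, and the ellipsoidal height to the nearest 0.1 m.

λ = atan2(Y, X) = -6.50609989°; p = √(X²+Y²) = 5299344.6 m.
Bowring's method on WGS84 (a = 6378137 m, b = 6356752.314 m) gives φ = -33.90560022°, h = 286.975 m.

lat -33.9056°, lon -6.5061°, h 287.0 m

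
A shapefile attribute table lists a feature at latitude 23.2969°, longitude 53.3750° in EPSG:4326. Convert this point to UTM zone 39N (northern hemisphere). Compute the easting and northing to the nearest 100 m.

E 742900 m, N 2578400 m

Zone 39 central meridian λ₀ = 6×39 − 183 = 51°; Δλ = +2.3750°.
Transverse Mercator on WGS84 with k₀ = 0.9996 gives E = 742906.177 m, N = 2578378.994 m.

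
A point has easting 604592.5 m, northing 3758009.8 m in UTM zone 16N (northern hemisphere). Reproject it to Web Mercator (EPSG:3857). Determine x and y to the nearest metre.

x -9558782 m, y 4023083 m

Unproject from UTM 16N (λ₀ = -87°) → φ = 33.95740027°, λ = -85.86799979°.
Web Mercator (R = 6378137 m): x = -9558782.013 m, y = 4023083.357 m.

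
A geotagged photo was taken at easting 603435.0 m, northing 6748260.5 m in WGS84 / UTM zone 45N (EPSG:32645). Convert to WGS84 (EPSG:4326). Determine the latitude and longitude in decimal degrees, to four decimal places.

Zone 45N: λ₀ = 87°, k₀ = 0.9996, false easting 500000 m.
Meridian distance M = (N − FN)/k₀ = 6750960.9 m.
Inverse transverse Mercator on WGS84 gives φ = 60.85609964°, λ = 88.90400089°.

lat 60.8561°, lon 88.9040°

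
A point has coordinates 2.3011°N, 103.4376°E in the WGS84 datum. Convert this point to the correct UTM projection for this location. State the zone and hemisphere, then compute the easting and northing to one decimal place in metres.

Zone 48N: E 326261.6 m, N 254437.2 m

Longitude 103.4376° lies in the 6° band [102°, 108°), giving zone 48; latitude is north of the equator, so 48N.
Zone 48 central meridian λ₀ = 6×48 − 183 = 105°; Δλ = -1.5624°.
Transverse Mercator on WGS84 with k₀ = 0.9996 gives E = 326261.645 m, N = 254437.191 m.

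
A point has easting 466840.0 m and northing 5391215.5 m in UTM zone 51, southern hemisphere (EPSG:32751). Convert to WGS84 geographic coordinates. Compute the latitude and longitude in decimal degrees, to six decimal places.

lat -41.630100°, lon 122.601900°

Zone 51S: λ₀ = 123°, k₀ = 0.9996, false easting 500000 m, false northing 10000000 m.
Meridian distance M = (N − FN)/k₀ = -4610628.8 m.
Inverse transverse Mercator on WGS84 gives φ = -41.63009992°, λ = 122.60189972°.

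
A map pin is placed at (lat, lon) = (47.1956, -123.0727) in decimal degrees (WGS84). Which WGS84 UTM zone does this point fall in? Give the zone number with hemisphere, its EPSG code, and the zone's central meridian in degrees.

Zone 10N (EPSG:32610), central meridian -123°

UTM zone = ⌊(λ + 180)/6⌋ + 1; -123.0727° ∈ [-126°, -120°) → zone 10.
Hemisphere: N (φ ≥ 0).
Central meridian λ₀ = 6×10 − 183 = -123°.
EPSG code: 32610.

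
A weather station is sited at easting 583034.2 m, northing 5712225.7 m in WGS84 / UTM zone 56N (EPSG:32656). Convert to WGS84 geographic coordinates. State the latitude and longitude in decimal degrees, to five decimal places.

lat 51.55500°, lon 154.19770°

Zone 56N: λ₀ = 153°, k₀ = 0.9996, false easting 500000 m.
Meridian distance M = (N − FN)/k₀ = 5714511.5 m.
Inverse transverse Mercator on WGS84 gives φ = 51.55500009°, λ = 154.19770047°.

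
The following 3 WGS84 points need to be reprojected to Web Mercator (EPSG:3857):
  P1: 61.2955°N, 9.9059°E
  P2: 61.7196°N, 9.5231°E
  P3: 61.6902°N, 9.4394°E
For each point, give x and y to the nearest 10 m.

Web Mercator: x = R·λ, y = R·ln tan(π/4+φ/2), R = 6378137 m.
P1 (61.2955°, 9.9059°) → (1102719.744, 8693992.319) m.
P2 (61.7196°, 9.5231°) → (1060106.643, 8792959.163) m.
P3 (61.6902°, 9.4394°) → (1050789.201, 8786054.724) m.

P1: x 1102720 m, y 8693990 m; P2: x 1060110 m, y 8792960 m; P3: x 1050790 m, y 8786050 m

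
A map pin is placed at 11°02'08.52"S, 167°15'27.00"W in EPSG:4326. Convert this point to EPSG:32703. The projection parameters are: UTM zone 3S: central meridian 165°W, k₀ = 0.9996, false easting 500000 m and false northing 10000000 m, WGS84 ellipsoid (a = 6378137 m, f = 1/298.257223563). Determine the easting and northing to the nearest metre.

Zone 3 central meridian λ₀ = 6×3 − 183 = -165°; Δλ = -2.2575°.
Transverse Mercator on WGS84 with k₀ = 0.9996 gives E = 253352.205 m, N = 8779142.714 m.

E 253352 m, N 8779143 m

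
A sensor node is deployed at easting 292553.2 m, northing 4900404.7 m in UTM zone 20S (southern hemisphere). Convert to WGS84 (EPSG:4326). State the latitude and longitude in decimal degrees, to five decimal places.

lat -46.01850°, lon -65.68000°

Zone 20S: λ₀ = -63°, k₀ = 0.9996, false easting 500000 m, false northing 10000000 m.
Meridian distance M = (N − FN)/k₀ = -5101636.0 m.
Inverse transverse Mercator on WGS84 gives φ = -46.01850002°, λ = -65.67999957°.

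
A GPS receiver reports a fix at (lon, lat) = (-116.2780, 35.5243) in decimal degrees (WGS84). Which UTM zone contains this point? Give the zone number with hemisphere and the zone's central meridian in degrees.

UTM zone = ⌊(λ + 180)/6⌋ + 1; -116.2780° ∈ [-120°, -114°) → zone 11.
Hemisphere: N (φ ≥ 0).
Central meridian λ₀ = 6×11 − 183 = -117°.

Zone 11N, central meridian -117°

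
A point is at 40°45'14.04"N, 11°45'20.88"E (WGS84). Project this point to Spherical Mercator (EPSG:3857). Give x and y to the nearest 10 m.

Web Mercator is spherical with R = a = 6378137 m.
x = R·λ = 6378137 × 0.205177416 = 1308649.670 m.
y = R·ln tan(π/4 + φ/2) = 6378137 × 0.780182279 = 4976109.459 m.

x 1308650 m, y 4976110 m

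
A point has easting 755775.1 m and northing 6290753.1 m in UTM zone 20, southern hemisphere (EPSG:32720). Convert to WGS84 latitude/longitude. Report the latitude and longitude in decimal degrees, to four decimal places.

Zone 20S: λ₀ = -63°, k₀ = 0.9996, false easting 500000 m, false northing 10000000 m.
Meridian distance M = (N − FN)/k₀ = -3710731.2 m.
Inverse transverse Mercator on WGS84 gives φ = -33.49220005°, λ = -60.24700051°.

lat -33.4922°, lon -60.2470°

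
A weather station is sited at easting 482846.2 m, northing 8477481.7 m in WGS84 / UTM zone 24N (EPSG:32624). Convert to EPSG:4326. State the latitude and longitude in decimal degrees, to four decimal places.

lat 76.3782°, lon -39.6525°

Zone 24N: λ₀ = -39°, k₀ = 0.9996, false easting 500000 m.
Meridian distance M = (N − FN)/k₀ = 8480874.0 m.
Inverse transverse Mercator on WGS84 gives φ = 76.37819956°, λ = -39.65250065°.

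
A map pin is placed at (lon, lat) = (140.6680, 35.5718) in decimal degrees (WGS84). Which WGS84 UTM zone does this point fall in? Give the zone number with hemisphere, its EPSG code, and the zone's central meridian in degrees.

Zone 54N (EPSG:32654), central meridian 141°

UTM zone = ⌊(λ + 180)/6⌋ + 1; 140.6680° ∈ [138°, 144°) → zone 54.
Hemisphere: N (φ ≥ 0).
Central meridian λ₀ = 6×54 − 183 = 141°.
EPSG code: 32654.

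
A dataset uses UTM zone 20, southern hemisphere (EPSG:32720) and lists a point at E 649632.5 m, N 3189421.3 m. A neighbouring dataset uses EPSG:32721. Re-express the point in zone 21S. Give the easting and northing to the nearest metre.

E 329289 m, N 3188451 m

UTM 20S → geographic: φ = -61.40020027°, λ = -60.19750043°.
UTM 21S (λ₀ = -57°) forward: E = 329288.547 m, N = 3188451.387 m.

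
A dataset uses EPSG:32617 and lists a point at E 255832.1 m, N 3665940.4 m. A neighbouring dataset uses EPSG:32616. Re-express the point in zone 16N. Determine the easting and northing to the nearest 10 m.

E 815770 m, N 3667990 m

UTM 17N → geographic: φ = 33.10470034°, λ = -83.61649967°.
UTM 16N (λ₀ = -87°) forward: E = 815773.248 m, N = 3667990.064 m.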